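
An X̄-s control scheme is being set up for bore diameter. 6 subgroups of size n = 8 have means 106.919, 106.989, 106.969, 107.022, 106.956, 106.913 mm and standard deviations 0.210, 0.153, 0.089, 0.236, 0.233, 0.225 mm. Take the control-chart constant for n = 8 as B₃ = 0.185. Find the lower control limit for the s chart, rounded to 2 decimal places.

0.04

s̄ = (0.210 + 0.153 + 0.089 + 0.236 + 0.233 + 0.225) / 6 = 0.1910
LCL_s = B₃·s̄ = 0.185 × 0.1910 = 0.0353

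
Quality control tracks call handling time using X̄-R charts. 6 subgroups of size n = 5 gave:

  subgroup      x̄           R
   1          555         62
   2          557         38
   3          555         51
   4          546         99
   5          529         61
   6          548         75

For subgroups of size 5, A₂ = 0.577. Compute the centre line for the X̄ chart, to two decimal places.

X̄̄ = (555 + 557 + 555 + 546 + 529 + 548) / 6 = 3290.0000 / 6 = 548.3333
CL = X̄̄ = 548.3333

548.33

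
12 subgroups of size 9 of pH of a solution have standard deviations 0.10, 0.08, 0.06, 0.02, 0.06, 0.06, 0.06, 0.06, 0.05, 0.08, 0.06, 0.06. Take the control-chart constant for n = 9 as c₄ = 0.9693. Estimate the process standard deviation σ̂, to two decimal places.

s̄ = (0.10 + 0.08 + 0.06 + 0.02 + 0.06 + 0.06 + 0.06 + 0.06 + 0.05 + 0.08 + 0.06 + 0.06) / 12 = 0.0625
σ̂ = s̄ / c₄ = 0.0625 / 0.9693 = 0.0645

0.06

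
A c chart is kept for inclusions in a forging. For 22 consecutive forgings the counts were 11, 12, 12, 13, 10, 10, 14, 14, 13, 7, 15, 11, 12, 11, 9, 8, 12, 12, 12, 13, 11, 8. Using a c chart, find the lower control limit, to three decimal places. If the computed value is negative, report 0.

1.251

c̄ = (11 + 12 + 12 + 13 + 10 + 10 + 14 + 14 + 13 + 7 + 15 + 11 + 12 + 11 + 9 + 8 + 12 + 12 + 12 + 13 + 11 + 8) / 22 = 250 / 22 = 11.3636
LCL = c̄ − 3√c̄ = 11.3636 − 3 × 3.3710 = 1.2506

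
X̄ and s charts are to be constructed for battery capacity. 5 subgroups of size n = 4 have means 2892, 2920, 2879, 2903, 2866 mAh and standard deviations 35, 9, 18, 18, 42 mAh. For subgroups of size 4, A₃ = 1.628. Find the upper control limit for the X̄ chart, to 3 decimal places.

2931.723

X̄̄ = (2892 + 2920 + 2879 + 2903 + 2866) / 5 = 2892.0000
s̄ = (35 + 9 + 18 + 18 + 42) / 5 = 24.4000
UCL = X̄̄ + A₃·s̄ = 2892.0000 + 1.628 × 24.4000 = 2931.7232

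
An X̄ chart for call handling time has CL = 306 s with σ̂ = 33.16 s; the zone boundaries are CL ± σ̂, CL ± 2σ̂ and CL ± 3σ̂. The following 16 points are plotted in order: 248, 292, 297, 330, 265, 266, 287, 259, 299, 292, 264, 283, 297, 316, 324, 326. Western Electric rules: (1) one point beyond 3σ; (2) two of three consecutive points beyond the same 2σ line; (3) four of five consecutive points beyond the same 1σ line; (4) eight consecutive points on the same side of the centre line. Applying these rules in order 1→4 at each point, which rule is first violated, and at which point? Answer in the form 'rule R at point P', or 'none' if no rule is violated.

rule 4 at point 12

Zone of each point (C = within 1σ̂, B = 1σ̂–2σ̂, A = 2σ̂–3σ̂, * = beyond 3σ̂; sign = side of CL): 1:-B, 2:-C, 3:-C, 4:+C, 5:-B, 6:-B, 7:-C, 8:-B, 9:-C, 10:-C, 11:-B, 12:-C, 13:-C, 14:+C, 15:+C, 16:+C
Rule 4 (eight consecutive points on the same side of the centre line) is satisfied at point 12.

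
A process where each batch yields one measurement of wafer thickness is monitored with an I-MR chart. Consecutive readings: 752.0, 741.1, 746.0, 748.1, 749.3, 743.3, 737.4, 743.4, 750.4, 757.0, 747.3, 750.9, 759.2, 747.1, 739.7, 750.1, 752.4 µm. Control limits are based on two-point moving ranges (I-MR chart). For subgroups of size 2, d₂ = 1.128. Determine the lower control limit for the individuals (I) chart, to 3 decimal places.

730.570

X̄ = (752.0 + 741.1 + 746.0 + 748.1 + 749.3 + 743.3 + 737.4 + 743.4 + 750.4 + 757.0 + 747.3 + 750.9 + 759.2 + 747.1 + 739.7 + 750.1 + 752.4) / 17 = 747.9235
Moving ranges: 10.9, 4.9, 2.1, 1.2, 6.0, 5.9, 6.0, 7.0, 6.6, 9.7, 3.6, 8.3, 12.1, 7.4, 10.4, 2.3; M̄R̄ = 104.4000 / 16 = 6.5250
LCL = X̄ − 3·M̄R̄/d₂ = 747.9235 − 3 × 6.5250 / 1.128 = 730.5698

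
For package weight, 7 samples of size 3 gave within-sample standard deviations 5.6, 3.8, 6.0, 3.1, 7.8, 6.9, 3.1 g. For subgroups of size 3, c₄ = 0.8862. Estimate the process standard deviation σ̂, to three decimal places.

s̄ = (5.6 + 3.8 + 6.0 + 3.1 + 7.8 + 6.9 + 3.1) / 7 = 5.1857
σ̂ = s̄ / c₄ = 5.1857 / 0.8862 = 5.8516

5.852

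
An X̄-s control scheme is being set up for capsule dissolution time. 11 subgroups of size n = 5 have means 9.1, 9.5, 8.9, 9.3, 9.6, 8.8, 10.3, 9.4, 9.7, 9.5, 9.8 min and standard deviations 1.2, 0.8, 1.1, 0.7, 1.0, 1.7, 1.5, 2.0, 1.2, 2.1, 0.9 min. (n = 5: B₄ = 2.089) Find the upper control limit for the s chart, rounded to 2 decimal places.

2.70

s̄ = (1.2 + 0.8 + 1.1 + 0.7 + 1.0 + 1.7 + 1.5 + 2.0 + 1.2 + 2.1 + 0.9) / 11 = 1.2909
UCL_s = B₄·s̄ = 2.089 × 1.2909 = 2.6967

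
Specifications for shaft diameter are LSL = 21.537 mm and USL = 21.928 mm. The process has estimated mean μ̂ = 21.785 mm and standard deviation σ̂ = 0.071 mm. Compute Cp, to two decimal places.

0.92

Cp = (USL − LSL) / (6σ̂) = (21.928 − 21.537) / (6 × 0.071) = 0.3910 / 0.4260 = 0.9178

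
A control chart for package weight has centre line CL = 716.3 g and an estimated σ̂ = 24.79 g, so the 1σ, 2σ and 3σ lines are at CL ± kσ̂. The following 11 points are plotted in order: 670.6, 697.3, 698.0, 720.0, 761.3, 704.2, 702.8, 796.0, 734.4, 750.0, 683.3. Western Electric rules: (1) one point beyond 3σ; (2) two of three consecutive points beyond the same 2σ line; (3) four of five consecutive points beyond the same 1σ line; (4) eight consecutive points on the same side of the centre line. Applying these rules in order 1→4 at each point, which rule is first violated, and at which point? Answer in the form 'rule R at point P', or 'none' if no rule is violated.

rule 1 at point 8

Zone of each point (C = within 1σ̂, B = 1σ̂–2σ̂, A = 2σ̂–3σ̂, * = beyond 3σ̂; sign = side of CL): 1:-B, 2:-C, 3:-C, 4:+C, 5:+B, 6:-C, 7:-C, 8:+*, 9:+C, 10:+B, 11:-B
Rule 1 (one point beyond the 3σ limits) is satisfied at point 8.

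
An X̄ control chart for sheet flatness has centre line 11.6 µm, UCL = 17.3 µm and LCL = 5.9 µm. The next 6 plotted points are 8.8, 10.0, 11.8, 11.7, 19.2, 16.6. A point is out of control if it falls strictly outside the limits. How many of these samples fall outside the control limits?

1

Compare each point to [5.9, 17.3]: sample 5 = 19.2 > UCL.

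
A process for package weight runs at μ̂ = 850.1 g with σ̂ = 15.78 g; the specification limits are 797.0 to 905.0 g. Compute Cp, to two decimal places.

1.14

Cp = (USL − LSL) / (6σ̂) = (905.0 − 797.0) / (6 × 15.78) = 108.0000 / 94.6800 = 1.1407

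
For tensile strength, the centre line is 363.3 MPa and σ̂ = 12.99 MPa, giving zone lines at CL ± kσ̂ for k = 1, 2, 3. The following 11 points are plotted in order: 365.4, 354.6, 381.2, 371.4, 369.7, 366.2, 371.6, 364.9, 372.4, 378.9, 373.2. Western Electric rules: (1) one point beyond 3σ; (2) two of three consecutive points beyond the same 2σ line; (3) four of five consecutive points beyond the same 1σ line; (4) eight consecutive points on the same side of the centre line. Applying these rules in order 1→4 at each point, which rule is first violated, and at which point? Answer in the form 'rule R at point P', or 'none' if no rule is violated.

rule 4 at point 10

Zone of each point (C = within 1σ̂, B = 1σ̂–2σ̂, A = 2σ̂–3σ̂, * = beyond 3σ̂; sign = side of CL): 1:+C, 2:-C, 3:+B, 4:+C, 5:+C, 6:+C, 7:+C, 8:+C, 9:+C, 10:+B, 11:+C
Rule 4 (eight consecutive points on the same side of the centre line) is satisfied at point 10.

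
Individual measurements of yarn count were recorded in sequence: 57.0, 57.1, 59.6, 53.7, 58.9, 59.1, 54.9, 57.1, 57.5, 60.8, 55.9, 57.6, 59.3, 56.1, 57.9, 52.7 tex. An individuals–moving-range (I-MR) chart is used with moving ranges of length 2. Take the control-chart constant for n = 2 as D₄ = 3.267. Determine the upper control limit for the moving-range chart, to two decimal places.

Moving ranges: 0.1, 2.5, 5.9, 5.2, 0.2, 4.2, 2.2, 0.4, 3.3, 4.9, 1.7, 1.7, 3.2, 1.8, 5.2; M̄R̄ = 42.5000 / 15 = 2.8333
UCL_MR = D₄·M̄R̄ = 3.267 × 2.8333 = 9.2565

9.26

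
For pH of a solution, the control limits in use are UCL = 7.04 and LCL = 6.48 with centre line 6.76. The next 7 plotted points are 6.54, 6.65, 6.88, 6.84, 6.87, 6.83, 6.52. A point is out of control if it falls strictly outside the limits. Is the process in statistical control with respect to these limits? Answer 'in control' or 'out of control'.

All 7 points lie within [6.48, 7.04].

in control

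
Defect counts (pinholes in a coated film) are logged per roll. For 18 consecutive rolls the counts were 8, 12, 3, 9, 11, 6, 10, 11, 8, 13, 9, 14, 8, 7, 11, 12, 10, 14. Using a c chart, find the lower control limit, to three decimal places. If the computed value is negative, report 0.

c̄ = (8 + 12 + 3 + 9 + 11 + 6 + 10 + 11 + 8 + 13 + 9 + 14 + 8 + 7 + 11 + 12 + 10 + 14) / 18 = 176 / 18 = 9.7778
LCL = c̄ − 3√c̄ = 9.7778 − 3 × 3.1269 = 0.3969

0.397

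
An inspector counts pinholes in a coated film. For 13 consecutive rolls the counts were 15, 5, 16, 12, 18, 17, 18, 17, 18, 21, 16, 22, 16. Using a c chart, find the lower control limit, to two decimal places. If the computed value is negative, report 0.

4.14

c̄ = (15 + 5 + 16 + 12 + 18 + 17 + 18 + 17 + 18 + 21 + 16 + 22 + 16) / 13 = 211 / 13 = 16.2308
LCL = c̄ − 3√c̄ = 16.2308 − 3 × 4.0287 = 4.1445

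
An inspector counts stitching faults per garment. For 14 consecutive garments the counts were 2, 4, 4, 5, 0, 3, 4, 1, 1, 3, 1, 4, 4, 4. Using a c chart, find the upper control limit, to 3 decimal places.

7.928

c̄ = (2 + 4 + 4 + 5 + 0 + 3 + 4 + 1 + 1 + 3 + 1 + 4 + 4 + 4) / 14 = 40 / 14 = 2.8571
UCL = c̄ + 3√c̄ = 2.8571 + 3 × √2.8571 = 2.8571 + 3 × 1.6903 = 7.9281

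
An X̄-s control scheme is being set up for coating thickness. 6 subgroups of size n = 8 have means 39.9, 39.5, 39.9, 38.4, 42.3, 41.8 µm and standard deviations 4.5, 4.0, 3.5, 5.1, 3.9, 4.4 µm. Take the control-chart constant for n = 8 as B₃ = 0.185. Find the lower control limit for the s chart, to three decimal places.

0.783

s̄ = (4.5 + 4.0 + 3.5 + 5.1 + 3.9 + 4.4) / 6 = 4.2333
LCL_s = B₃·s̄ = 0.185 × 4.2333 = 0.7832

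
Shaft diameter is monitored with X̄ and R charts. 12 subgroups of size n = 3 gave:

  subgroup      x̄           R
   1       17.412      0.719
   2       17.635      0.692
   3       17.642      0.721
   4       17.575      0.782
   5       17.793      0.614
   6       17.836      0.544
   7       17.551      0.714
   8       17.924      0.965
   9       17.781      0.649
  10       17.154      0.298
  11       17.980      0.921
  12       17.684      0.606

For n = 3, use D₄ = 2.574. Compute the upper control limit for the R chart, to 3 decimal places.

1.764

R̄ = (0.719 + 0.692 + 0.721 + 0.782 + 0.614 + 0.544 + 0.714 + 0.965 + 0.649 + 0.298 + 0.921 + 0.606) / 12 = 8.2250 / 12 = 0.6854
UCL_R = D₄·R̄ = 2.574 × 0.6854 = 1.7643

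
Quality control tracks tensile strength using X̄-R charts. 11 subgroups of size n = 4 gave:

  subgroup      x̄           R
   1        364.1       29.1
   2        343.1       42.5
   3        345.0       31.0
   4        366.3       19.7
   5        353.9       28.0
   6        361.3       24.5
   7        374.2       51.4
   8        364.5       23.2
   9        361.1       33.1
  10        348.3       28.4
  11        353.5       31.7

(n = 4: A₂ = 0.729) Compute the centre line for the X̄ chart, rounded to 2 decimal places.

X̄̄ = (364.1 + 343.1 + 345.0 + 366.3 + 353.9 + 361.3 + 374.2 + 364.5 + 361.1 + 348.3 + 353.5) / 11 = 3935.3000 / 11 = 357.7545
CL = X̄̄ = 357.7545

357.75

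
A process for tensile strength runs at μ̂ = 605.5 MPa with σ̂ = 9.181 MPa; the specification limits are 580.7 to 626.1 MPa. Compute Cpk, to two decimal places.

0.75

Cpu = (USL − μ̂) / (3σ̂) = (626.1 − 605.5) / (3 × 9.181) = 0.7479; Cpl = (μ̂ − LSL) / (3σ̂) = (605.5 − 580.7) / (3 × 9.181) = 0.9004; Cpk = min(Cpu, Cpl) = 0.7479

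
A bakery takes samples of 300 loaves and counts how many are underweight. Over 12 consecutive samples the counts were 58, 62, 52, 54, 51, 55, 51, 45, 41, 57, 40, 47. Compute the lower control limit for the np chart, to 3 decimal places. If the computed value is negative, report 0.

p̄ = Σdᵢ / (k·n) = 613 / (12 × 300) = 0.17028
LCL = np̄ − 3·√(np̄(1−p̄)) = 51.0833 − 3 × 6.5104 = 31.5522

31.552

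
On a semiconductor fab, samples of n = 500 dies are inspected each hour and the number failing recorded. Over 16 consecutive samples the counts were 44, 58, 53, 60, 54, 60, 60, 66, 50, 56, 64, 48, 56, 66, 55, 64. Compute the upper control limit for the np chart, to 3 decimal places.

78.465

p̄ = Σdᵢ / (k·n) = 914 / (16 × 500) = 0.11425
UCL = np̄ + 3·√(np̄(1−p̄)) = 57.1250 + 3 × √(57.1250×0.88575) = 57.1250 + 3 × 7.1133 = 78.4648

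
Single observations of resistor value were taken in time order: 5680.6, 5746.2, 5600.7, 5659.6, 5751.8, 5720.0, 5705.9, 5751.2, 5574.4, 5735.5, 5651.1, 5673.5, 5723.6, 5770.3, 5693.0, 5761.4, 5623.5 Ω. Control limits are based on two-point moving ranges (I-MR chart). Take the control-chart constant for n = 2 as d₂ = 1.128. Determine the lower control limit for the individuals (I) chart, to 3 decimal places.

5482.913

X̄ = (5680.6 + 5746.2 + 5600.7 + 5659.6 + 5751.8 + 5720.0 + 5705.9 + 5751.2 + 5574.4 + 5735.5 + 5651.1 + 5673.5 + 5723.6 + 5770.3 + 5693.0 + 5761.4 + 5623.5) / 17 = 5695.4294
Moving ranges: 65.6, 145.5, 58.9, 92.2, 31.8, 14.1, 45.3, 176.8, 161.1, 84.4, 22.4, 50.1, 46.7, 77.3, 68.4, 137.9; M̄R̄ = 1278.5000 / 16 = 79.9062
LCL = X̄ − 3·M̄R̄/d₂ = 5695.4294 − 3 × 79.9062 / 1.128 = 5482.9128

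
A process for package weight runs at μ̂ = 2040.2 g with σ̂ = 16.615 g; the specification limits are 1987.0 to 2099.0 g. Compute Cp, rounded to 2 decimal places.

Cp = (USL − LSL) / (6σ̂) = (2099.0 − 1987.0) / (6 × 16.615) = 112.0000 / 99.6900 = 1.1235

1.12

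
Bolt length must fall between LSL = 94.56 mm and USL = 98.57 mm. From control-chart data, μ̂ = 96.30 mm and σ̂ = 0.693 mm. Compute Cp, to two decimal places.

0.96

Cp = (USL − LSL) / (6σ̂) = (98.57 − 94.56) / (6 × 0.693) = 4.0100 / 4.1580 = 0.9644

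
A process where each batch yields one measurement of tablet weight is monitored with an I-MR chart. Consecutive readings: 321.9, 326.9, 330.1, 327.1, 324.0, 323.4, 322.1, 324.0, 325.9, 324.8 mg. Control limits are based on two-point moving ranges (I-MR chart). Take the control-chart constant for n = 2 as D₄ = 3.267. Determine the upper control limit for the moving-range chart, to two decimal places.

7.66

Moving ranges: 5.0, 3.2, 3.0, 3.1, 0.6, 1.3, 1.9, 1.9, 1.1; M̄R̄ = 21.1000 / 9 = 2.3444
UCL_MR = D₄·M̄R̄ = 3.267 × 2.3444 = 7.6593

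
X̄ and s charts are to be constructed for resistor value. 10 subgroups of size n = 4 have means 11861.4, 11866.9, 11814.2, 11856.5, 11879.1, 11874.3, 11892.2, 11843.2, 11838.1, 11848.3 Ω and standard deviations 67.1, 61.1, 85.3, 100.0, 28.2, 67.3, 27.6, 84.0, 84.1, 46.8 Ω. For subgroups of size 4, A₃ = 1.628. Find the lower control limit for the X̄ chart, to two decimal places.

X̄̄ = (11861.4 + 11866.9 + 11814.2 + 11856.5 + 11879.1 + 11874.3 + 11892.2 + 11843.2 + 11838.1 + 11848.3) / 10 = 11857.4200
s̄ = (67.1 + 61.1 + 85.3 + 100.0 + 28.2 + 67.3 + 27.6 + 84.0 + 84.1 + 46.8) / 10 = 65.1500
LCL = X̄̄ − A₃·s̄ = 11857.4200 − 1.628 × 65.1500 = 11751.3558

11751.36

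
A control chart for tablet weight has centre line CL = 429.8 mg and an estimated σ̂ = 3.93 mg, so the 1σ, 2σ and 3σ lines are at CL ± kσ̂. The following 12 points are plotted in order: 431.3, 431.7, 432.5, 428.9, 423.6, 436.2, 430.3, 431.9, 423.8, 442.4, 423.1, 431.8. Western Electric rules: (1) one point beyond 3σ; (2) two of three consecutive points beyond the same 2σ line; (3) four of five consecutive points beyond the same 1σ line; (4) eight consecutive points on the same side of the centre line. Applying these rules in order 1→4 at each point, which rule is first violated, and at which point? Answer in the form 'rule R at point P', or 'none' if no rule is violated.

Zone of each point (C = within 1σ̂, B = 1σ̂–2σ̂, A = 2σ̂–3σ̂, * = beyond 3σ̂; sign = side of CL): 1:+C, 2:+C, 3:+C, 4:-C, 5:-B, 6:+B, 7:+C, 8:+C, 9:-B, 10:+*, 11:-B, 12:+C
Rule 1 (one point beyond the 3σ limits) is satisfied at point 10.

rule 1 at point 10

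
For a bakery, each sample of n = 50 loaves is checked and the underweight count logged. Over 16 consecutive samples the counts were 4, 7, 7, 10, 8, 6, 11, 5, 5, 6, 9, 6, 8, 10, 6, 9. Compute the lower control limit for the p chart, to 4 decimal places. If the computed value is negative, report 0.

0.0000

p̄ = Σdᵢ / (k·n) = 117 / (16 × 50) = 0.14625
LCL = p̄ − 3·√(p̄(1−p̄)/n) = 0.14625 − 3 × 0.04997 = -0.00367 → 0 (negative, so LCL = 0)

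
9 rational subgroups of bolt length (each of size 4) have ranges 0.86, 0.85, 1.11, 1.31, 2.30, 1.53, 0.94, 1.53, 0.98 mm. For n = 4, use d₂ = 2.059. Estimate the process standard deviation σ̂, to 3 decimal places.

R̄ = (0.86 + 0.85 + 1.11 + 1.31 + 2.30 + 1.53 + 0.94 + 1.53 + 0.98) / 9 = 1.2678
σ̂ = R̄ / d₂ = 1.2678 / 2.059 = 0.6157

0.616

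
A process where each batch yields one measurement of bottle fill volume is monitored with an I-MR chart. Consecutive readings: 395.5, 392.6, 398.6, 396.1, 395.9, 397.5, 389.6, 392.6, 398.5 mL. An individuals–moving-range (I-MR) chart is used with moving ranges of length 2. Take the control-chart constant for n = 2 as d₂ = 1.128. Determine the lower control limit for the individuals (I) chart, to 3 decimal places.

385.238

X̄ = (395.5 + 392.6 + 398.6 + 396.1 + 395.9 + 397.5 + 389.6 + 392.6 + 398.5) / 9 = 395.2111
Moving ranges: 2.9, 6.0, 2.5, 0.2, 1.6, 7.9, 3.0, 5.9; M̄R̄ = 30.0000 / 8 = 3.7500
LCL = X̄ − 3·M̄R̄/d₂ = 395.2111 − 3 × 3.7500 / 1.128 = 385.2377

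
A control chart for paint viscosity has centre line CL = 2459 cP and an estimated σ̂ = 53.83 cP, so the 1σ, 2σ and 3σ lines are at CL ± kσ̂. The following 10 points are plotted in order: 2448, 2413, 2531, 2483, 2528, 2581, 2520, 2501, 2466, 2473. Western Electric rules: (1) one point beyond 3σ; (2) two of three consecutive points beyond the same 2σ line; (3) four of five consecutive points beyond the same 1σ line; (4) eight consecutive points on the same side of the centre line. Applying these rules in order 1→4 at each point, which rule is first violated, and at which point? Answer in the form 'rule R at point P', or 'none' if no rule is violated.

Zone of each point (C = within 1σ̂, B = 1σ̂–2σ̂, A = 2σ̂–3σ̂, * = beyond 3σ̂; sign = side of CL): 1:-C, 2:-C, 3:+B, 4:+C, 5:+B, 6:+A, 7:+B, 8:+C, 9:+C, 10:+C
Rule 3 (four of five consecutive points beyond the same 1σ limit) is satisfied at point 7.

rule 3 at point 7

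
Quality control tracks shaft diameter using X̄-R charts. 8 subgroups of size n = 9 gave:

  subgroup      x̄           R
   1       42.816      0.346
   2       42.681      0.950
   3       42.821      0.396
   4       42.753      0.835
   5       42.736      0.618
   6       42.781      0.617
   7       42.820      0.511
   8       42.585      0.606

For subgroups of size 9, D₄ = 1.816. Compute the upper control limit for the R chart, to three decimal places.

R̄ = (0.346 + 0.950 + 0.396 + 0.835 + 0.618 + 0.617 + 0.511 + 0.606) / 8 = 4.8790 / 8 = 0.6099
UCL_R = D₄·R̄ = 1.816 × 0.6099 = 1.1075

1.108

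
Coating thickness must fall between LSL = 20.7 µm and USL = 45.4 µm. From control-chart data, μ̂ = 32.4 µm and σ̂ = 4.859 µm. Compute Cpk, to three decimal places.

Cpu = (USL − μ̂) / (3σ̂) = (45.4 − 32.4) / (3 × 4.859) = 0.8918; Cpl = (μ̂ − LSL) / (3σ̂) = (32.4 − 20.7) / (3 × 4.859) = 0.8026; Cpk = min(Cpu, Cpl) = 0.8026

0.803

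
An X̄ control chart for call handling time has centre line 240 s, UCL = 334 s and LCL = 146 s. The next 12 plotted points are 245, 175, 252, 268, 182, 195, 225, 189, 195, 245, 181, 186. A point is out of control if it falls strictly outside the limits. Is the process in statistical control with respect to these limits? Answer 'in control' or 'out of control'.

All 12 points lie within [146, 334].

in control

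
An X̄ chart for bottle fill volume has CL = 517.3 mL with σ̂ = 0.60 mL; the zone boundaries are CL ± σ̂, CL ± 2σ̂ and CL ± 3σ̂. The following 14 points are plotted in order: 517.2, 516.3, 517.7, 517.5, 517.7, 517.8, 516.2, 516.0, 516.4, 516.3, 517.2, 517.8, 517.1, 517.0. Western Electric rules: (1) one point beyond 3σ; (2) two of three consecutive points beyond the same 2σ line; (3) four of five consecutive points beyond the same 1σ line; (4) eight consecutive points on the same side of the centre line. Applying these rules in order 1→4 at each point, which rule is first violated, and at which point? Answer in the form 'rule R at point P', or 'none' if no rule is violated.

rule 3 at point 10

Zone of each point (C = within 1σ̂, B = 1σ̂–2σ̂, A = 2σ̂–3σ̂, * = beyond 3σ̂; sign = side of CL): 1:-C, 2:-B, 3:+C, 4:+C, 5:+C, 6:+C, 7:-B, 8:-A, 9:-B, 10:-B, 11:-C, 12:+C, 13:-C, 14:-C
Rule 3 (four of five consecutive points beyond the same 1σ limit) is satisfied at point 10.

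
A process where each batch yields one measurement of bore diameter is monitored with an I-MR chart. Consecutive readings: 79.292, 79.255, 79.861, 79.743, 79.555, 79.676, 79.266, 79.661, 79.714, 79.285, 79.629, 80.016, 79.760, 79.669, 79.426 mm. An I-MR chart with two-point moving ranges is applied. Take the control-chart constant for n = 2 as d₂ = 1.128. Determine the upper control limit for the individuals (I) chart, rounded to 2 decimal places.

80.29

X̄ = (79.292 + 79.255 + 79.861 + 79.743 + 79.555 + 79.676 + 79.266 + 79.661 + 79.714 + 79.285 + 79.629 + 80.016 + 79.760 + 79.669 + 79.426) / 15 = 79.5872
Moving ranges: 0.037, 0.606, 0.118, 0.188, 0.121, 0.410, 0.395, 0.053, 0.429, 0.344, 0.387, 0.256, 0.091, 0.243; M̄R̄ = 3.6780 / 14 = 0.2627
UCL = X̄ + 3·M̄R̄/d₂ = 79.5872 + 3 × 0.2627 / 1.128 = 80.2859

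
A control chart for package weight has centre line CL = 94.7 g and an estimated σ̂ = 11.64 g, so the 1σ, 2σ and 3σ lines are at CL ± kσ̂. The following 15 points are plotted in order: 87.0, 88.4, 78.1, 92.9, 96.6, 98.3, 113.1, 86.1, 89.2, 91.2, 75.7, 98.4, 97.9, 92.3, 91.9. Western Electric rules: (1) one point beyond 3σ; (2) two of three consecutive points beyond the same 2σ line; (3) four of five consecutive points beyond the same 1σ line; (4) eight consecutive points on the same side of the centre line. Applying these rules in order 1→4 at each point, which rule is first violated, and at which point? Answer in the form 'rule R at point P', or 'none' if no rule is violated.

none

Zone of each point (C = within 1σ̂, B = 1σ̂–2σ̂, A = 2σ̂–3σ̂, * = beyond 3σ̂; sign = side of CL): 1:-C, 2:-C, 3:-B, 4:-C, 5:+C, 6:+C, 7:+B, 8:-C, 9:-C, 10:-C, 11:-B, 12:+C, 13:+C, 14:-C, 15:-C
No rule fires across all 15 points.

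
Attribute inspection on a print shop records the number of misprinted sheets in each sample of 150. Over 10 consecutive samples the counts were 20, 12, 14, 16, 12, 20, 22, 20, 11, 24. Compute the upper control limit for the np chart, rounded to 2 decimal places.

28.78

p̄ = Σdᵢ / (k·n) = 171 / (10 × 150) = 0.11400
UCL = np̄ + 3·√(np̄(1−p̄)) = 17.1000 + 3 × √(17.1000×0.88600) = 17.1000 + 3 × 3.8924 = 28.7771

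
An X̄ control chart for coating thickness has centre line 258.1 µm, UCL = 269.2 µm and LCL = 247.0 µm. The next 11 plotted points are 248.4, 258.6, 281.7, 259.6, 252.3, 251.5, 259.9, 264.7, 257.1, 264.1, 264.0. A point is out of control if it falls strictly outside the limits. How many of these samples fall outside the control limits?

1

Compare each point to [247.0, 269.2]: sample 3 = 281.7 > UCL.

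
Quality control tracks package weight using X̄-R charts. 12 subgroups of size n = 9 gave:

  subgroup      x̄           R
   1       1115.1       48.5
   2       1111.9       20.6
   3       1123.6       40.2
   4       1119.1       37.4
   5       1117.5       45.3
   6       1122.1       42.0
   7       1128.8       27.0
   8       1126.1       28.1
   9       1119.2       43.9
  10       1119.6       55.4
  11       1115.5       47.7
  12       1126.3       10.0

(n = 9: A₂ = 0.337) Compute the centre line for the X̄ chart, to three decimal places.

X̄̄ = (1115.1 + 1111.9 + 1123.6 + 1119.1 + 1117.5 + 1122.1 + 1128.8 + 1126.1 + 1119.2 + 1119.6 + 1115.5 + 1126.3) / 12 = 13444.8000 / 12 = 1120.4000
CL = X̄̄ = 1120.4000

1120.400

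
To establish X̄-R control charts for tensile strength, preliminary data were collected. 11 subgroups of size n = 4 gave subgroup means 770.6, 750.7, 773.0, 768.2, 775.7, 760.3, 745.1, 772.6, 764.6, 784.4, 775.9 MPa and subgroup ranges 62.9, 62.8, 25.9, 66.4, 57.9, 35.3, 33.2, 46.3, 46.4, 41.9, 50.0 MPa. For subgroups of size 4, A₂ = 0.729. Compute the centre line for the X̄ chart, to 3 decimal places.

767.373

X̄̄ = (770.6 + 750.7 + 773.0 + 768.2 + 775.7 + 760.3 + 745.1 + 772.6 + 764.6 + 784.4 + 775.9) / 11 = 8441.1000 / 11 = 767.3727
CL = X̄̄ = 767.3727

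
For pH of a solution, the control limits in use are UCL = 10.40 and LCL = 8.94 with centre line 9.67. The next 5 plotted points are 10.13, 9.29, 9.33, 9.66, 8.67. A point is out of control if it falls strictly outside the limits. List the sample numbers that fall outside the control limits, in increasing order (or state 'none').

5

Compare each point to [8.94, 10.40]: sample 5 = 8.67 < LCL.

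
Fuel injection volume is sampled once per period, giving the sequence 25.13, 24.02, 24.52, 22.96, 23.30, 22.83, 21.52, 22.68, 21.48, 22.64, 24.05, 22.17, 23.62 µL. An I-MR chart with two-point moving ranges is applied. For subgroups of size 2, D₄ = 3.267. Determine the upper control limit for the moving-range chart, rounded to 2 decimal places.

Moving ranges: 1.11, 0.50, 1.56, 0.34, 0.47, 1.31, 1.16, 1.20, 1.16, 1.41, 1.88, 1.45; M̄R̄ = 13.5500 / 12 = 1.1292
UCL_MR = D₄·M̄R̄ = 3.267 × 1.1292 = 3.6890

3.69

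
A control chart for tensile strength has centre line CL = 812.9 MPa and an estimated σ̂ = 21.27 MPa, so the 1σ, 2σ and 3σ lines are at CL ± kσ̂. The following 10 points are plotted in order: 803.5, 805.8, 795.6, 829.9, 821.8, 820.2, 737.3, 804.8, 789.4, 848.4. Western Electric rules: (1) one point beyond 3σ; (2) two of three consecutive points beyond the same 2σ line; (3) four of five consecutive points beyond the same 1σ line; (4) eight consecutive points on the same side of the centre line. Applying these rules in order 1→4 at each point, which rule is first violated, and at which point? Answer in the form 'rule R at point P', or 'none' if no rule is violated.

rule 1 at point 7

Zone of each point (C = within 1σ̂, B = 1σ̂–2σ̂, A = 2σ̂–3σ̂, * = beyond 3σ̂; sign = side of CL): 1:-C, 2:-C, 3:-C, 4:+C, 5:+C, 6:+C, 7:-*, 8:-C, 9:-B, 10:+B
Rule 1 (one point beyond the 3σ limits) is satisfied at point 7.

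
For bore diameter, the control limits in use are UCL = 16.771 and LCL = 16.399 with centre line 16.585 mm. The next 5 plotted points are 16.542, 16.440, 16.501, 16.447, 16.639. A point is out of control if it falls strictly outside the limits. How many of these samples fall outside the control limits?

0

All 5 points lie within [16.399, 16.771].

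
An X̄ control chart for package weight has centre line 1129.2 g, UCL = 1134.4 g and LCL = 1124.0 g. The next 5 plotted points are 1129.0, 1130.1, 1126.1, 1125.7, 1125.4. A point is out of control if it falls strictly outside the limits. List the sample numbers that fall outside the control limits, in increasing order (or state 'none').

none

All 5 points lie within [1124.0, 1134.4].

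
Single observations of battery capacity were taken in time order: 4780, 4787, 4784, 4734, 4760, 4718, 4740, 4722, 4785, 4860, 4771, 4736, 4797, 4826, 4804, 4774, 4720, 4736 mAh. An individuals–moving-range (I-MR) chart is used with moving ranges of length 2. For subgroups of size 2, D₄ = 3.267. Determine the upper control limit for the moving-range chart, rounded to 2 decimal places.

Moving ranges: 7, 3, 50, 26, 42, 22, 18, 63, 75, 89, 35, 61, 29, 22, 30, 54, 16; M̄R̄ = 642.0000 / 17 = 37.7647
UCL_MR = D₄·M̄R̄ = 3.267 × 37.7647 = 123.3773

123.38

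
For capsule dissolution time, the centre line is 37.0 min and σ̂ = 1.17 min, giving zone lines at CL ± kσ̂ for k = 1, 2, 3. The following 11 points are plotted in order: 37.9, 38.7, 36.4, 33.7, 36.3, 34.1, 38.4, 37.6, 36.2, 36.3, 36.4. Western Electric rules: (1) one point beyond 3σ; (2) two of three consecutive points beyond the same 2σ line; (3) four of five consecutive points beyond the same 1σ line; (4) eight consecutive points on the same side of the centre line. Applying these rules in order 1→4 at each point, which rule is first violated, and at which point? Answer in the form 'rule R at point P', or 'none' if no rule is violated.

Zone of each point (C = within 1σ̂, B = 1σ̂–2σ̂, A = 2σ̂–3σ̂, * = beyond 3σ̂; sign = side of CL): 1:+C, 2:+B, 3:-C, 4:-A, 5:-C, 6:-A, 7:+B, 8:+C, 9:-C, 10:-C, 11:-C
Rule 2 (two of three consecutive points beyond the same 2σ limit) is satisfied at point 6.

rule 2 at point 6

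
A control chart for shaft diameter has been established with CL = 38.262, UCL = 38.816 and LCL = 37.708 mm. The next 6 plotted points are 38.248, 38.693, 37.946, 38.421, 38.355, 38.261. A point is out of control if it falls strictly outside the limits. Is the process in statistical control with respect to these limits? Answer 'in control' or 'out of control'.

All 6 points lie within [37.708, 38.816].

in control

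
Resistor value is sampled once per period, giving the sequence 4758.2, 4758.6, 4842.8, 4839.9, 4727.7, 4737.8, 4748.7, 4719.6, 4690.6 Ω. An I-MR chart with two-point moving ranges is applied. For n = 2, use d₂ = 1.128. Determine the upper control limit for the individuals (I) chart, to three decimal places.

X̄ = (4758.2 + 4758.6 + 4842.8 + 4839.9 + 4727.7 + 4737.8 + 4748.7 + 4719.6 + 4690.6) / 9 = 4758.2111
Moving ranges: 0.4, 84.2, 2.9, 112.2, 10.1, 10.9, 29.1, 29.0; M̄R̄ = 278.8000 / 8 = 34.8500
UCL = X̄ + 3·M̄R̄/d₂ = 4758.2111 + 3 × 34.8500 / 1.128 = 4850.8973

4850.897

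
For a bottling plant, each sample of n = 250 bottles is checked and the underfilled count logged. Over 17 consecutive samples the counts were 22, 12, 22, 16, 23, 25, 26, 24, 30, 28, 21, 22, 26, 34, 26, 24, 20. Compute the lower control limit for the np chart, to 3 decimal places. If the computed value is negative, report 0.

p̄ = Σdᵢ / (k·n) = 401 / (17 × 250) = 0.09435
LCL = np̄ − 3·√(np̄(1−p̄)) = 23.5882 − 3 × 4.6220 = 9.7223

9.722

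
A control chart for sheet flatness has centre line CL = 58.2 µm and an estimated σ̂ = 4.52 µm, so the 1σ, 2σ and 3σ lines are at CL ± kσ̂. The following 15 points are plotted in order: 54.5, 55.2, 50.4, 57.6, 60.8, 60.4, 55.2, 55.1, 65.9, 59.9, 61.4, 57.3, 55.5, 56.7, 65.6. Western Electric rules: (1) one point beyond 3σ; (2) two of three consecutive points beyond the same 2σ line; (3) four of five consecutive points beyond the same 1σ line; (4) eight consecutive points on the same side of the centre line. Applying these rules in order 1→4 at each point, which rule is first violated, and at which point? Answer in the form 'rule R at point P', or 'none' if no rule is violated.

none

Zone of each point (C = within 1σ̂, B = 1σ̂–2σ̂, A = 2σ̂–3σ̂, * = beyond 3σ̂; sign = side of CL): 1:-C, 2:-C, 3:-B, 4:-C, 5:+C, 6:+C, 7:-C, 8:-C, 9:+B, 10:+C, 11:+C, 12:-C, 13:-C, 14:-C, 15:+B
No rule fires across all 15 points.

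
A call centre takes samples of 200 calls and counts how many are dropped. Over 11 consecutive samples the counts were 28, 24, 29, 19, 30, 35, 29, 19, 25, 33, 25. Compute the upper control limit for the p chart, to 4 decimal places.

p̄ = Σdᵢ / (k·n) = 296 / (11 × 200) = 0.13455
UCL = p̄ + 3·√(p̄(1−p̄)/n) = 0.13455 + 3 × √(0.13455×0.86545/200) = 0.13455 + 3 × 0.02413 = 0.20693

0.2069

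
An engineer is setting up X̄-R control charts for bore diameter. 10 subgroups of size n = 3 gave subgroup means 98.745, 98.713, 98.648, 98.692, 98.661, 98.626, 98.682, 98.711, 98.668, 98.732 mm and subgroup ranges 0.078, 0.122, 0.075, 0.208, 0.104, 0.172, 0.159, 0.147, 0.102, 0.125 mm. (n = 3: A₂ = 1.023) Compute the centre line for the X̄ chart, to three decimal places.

X̄̄ = (98.745 + 98.713 + 98.648 + 98.692 + 98.661 + 98.626 + 98.682 + 98.711 + 98.668 + 98.732) / 10 = 986.8780 / 10 = 98.6878
CL = X̄̄ = 98.6878

98.688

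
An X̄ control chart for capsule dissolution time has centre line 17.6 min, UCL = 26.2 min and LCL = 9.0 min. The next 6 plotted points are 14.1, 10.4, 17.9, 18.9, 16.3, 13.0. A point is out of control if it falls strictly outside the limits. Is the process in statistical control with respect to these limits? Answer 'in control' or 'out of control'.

All 6 points lie within [9.0, 26.2].

in control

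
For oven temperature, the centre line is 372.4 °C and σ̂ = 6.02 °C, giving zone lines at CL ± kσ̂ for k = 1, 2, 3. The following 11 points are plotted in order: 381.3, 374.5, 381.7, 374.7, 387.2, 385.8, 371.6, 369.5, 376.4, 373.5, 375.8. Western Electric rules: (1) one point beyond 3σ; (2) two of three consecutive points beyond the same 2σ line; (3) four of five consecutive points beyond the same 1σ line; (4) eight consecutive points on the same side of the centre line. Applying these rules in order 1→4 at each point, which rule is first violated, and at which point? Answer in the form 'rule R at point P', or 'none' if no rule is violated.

Zone of each point (C = within 1σ̂, B = 1σ̂–2σ̂, A = 2σ̂–3σ̂, * = beyond 3σ̂; sign = side of CL): 1:+B, 2:+C, 3:+B, 4:+C, 5:+A, 6:+A, 7:-C, 8:-C, 9:+C, 10:+C, 11:+C
Rule 2 (two of three consecutive points beyond the same 2σ limit) is satisfied at point 6.

rule 2 at point 6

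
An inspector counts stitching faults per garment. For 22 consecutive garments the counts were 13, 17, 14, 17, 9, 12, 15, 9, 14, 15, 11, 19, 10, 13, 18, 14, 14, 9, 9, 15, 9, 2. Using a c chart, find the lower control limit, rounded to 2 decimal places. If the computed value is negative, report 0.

1.97

c̄ = (13 + 17 + 14 + 17 + 9 + 12 + 15 + 9 + 14 + 15 + 11 + 19 + 10 + 13 + 18 + 14 + 14 + 9 + 9 + 15 + 9 + 2) / 22 = 278 / 22 = 12.6364
LCL = c̄ − 3√c̄ = 12.6364 − 3 × 3.5548 = 1.9721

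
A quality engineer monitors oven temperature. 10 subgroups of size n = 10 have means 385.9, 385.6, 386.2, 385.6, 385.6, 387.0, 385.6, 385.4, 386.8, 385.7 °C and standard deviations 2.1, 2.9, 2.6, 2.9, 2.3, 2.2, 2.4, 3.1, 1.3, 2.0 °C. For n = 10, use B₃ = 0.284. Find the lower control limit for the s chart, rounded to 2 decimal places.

0.68

s̄ = (2.1 + 2.9 + 2.6 + 2.9 + 2.3 + 2.2 + 2.4 + 3.1 + 1.3 + 2.0) / 10 = 2.3800
LCL_s = B₃·s̄ = 0.284 × 2.3800 = 0.6759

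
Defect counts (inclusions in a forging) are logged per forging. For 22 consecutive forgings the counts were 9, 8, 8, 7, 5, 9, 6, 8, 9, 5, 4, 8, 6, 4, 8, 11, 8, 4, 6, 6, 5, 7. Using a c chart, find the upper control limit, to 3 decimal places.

14.723

c̄ = (9 + 8 + 8 + 7 + 5 + 9 + 6 + 8 + 9 + 5 + 4 + 8 + 6 + 4 + 8 + 11 + 8 + 4 + 6 + 6 + 5 + 7) / 22 = 151 / 22 = 6.8636
UCL = c̄ + 3√c̄ = 6.8636 + 3 × √6.8636 = 6.8636 + 3 × 2.6199 = 14.7232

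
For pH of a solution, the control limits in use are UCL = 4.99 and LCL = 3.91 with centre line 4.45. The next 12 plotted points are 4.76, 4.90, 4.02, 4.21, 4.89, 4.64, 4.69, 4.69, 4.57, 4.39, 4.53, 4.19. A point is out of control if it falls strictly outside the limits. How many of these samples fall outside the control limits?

All 12 points lie within [3.91, 4.99].

0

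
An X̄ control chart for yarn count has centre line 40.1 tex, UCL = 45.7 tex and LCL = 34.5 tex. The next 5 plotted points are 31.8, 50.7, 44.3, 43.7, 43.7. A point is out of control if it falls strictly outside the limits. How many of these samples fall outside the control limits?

Compare each point to [34.5, 45.7]: sample 1 = 31.8 < LCL; sample 2 = 50.7 > UCL.

2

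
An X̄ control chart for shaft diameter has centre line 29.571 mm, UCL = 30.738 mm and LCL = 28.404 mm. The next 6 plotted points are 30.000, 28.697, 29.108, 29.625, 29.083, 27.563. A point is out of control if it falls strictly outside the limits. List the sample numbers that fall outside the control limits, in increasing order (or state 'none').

6

Compare each point to [28.404, 30.738]: sample 6 = 27.563 < LCL.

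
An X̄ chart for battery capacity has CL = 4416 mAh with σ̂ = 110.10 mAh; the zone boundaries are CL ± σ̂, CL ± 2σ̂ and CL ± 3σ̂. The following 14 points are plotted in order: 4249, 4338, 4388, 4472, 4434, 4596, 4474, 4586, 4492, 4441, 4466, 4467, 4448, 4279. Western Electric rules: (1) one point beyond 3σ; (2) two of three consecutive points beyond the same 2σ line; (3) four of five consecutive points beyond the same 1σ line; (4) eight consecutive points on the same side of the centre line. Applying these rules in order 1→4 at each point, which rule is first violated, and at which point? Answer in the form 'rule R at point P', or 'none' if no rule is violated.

Zone of each point (C = within 1σ̂, B = 1σ̂–2σ̂, A = 2σ̂–3σ̂, * = beyond 3σ̂; sign = side of CL): 1:-B, 2:-C, 3:-C, 4:+C, 5:+C, 6:+B, 7:+C, 8:+B, 9:+C, 10:+C, 11:+C, 12:+C, 13:+C, 14:-B
Rule 4 (eight consecutive points on the same side of the centre line) is satisfied at point 11.

rule 4 at point 11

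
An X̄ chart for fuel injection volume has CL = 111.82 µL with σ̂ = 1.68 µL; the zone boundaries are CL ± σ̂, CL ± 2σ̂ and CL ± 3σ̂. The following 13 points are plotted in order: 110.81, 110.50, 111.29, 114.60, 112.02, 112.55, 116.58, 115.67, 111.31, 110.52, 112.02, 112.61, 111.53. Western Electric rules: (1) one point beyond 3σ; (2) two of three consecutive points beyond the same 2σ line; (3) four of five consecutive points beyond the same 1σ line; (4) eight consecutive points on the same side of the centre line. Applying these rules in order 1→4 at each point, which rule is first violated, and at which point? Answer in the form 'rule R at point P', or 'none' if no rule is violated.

rule 2 at point 8

Zone of each point (C = within 1σ̂, B = 1σ̂–2σ̂, A = 2σ̂–3σ̂, * = beyond 3σ̂; sign = side of CL): 1:-C, 2:-C, 3:-C, 4:+B, 5:+C, 6:+C, 7:+A, 8:+A, 9:-C, 10:-C, 11:+C, 12:+C, 13:-C
Rule 2 (two of three consecutive points beyond the same 2σ limit) is satisfied at point 8.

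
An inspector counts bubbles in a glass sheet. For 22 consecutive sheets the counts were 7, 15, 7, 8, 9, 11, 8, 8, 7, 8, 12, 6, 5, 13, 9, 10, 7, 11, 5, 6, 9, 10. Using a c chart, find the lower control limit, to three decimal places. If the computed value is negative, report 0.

0.000

c̄ = (7 + 15 + 7 + 8 + 9 + 11 + 8 + 8 + 7 + 8 + 12 + 6 + 5 + 13 + 9 + 10 + 7 + 11 + 5 + 6 + 9 + 10) / 22 = 191 / 22 = 8.6818
LCL = c̄ − 3√c̄ = 8.6818 − 3 × 2.9465 = -0.1577 → 0 (cannot be negative)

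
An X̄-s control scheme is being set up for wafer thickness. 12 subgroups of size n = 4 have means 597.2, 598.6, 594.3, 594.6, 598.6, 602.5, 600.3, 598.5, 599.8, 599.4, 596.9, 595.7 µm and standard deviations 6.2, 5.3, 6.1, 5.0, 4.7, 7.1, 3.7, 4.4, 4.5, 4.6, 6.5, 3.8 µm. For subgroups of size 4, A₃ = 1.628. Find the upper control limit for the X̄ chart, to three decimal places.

606.431

X̄̄ = (597.2 + 598.6 + 594.3 + 594.6 + 598.6 + 602.5 + 600.3 + 598.5 + 599.8 + 599.4 + 596.9 + 595.7) / 12 = 598.0333
s̄ = (6.2 + 5.3 + 6.1 + 5.0 + 4.7 + 7.1 + 3.7 + 4.4 + 4.5 + 4.6 + 6.5 + 3.8) / 12 = 5.1583
UCL = X̄̄ + A₃·s̄ = 598.0333 + 1.628 × 5.1583 = 606.4311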